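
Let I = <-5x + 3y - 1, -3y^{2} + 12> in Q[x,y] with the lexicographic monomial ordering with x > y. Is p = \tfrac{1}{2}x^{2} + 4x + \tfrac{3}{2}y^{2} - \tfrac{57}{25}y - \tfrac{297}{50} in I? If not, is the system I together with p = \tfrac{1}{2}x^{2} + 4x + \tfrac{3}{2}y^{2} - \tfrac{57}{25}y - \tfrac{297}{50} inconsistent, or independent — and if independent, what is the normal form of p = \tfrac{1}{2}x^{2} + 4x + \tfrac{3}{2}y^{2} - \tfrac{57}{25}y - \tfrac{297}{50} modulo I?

First compute the reduced Gröbner basis of I by Buchberger's algorithm.
f_1 = -5x + 3y - 1, LT = x.
f_2 = -3y^{2} + 12, LT = y^{2}.

The S-polynomials (S(f_1,f_2)) all reduce to 0 modulo the current basis, so we have a Gröbner basis.
Inter-reduce: drop elements whose leading term is divisible by another's, tail-reduce, and make monic.
Reduced Gröbner basis: {x - \tfrac{3}{5}y + \tfrac{1}{5}, y^{2} - 4}.
Label its elements g_1 = x - \tfrac{3}{5}y + \tfrac{1}{5}, g_2 = y^{2} - 4.

Reduce p = \tfrac{1}{2}x^{2} + 4x + \tfrac{3}{2}y^{2} - \tfrac{57}{25}y - \tfrac{297}{50} modulo G:
  leading term x^{2}: subtract (\tfrac{1}{2}x)·g_1 from \tfrac{1}{2}x^{2} + 4x + \tfrac{3}{2}y^{2} - \tfrac{57}{25}y - \tfrac{297}{50} → \tfrac{3}{10}xy + \tfrac{39}{10}x + \tfrac{3}{2}y^{2} - \tfrac{57}{25}y - \tfrac{297}{50}
  leading term xy: subtract (\tfrac{3}{10}y)·g_1 from \tfrac{3}{10}xy + \tfrac{39}{10}x + \tfrac{3}{2}y^{2} - \tfrac{57}{25}y - \tfrac{297}{50} → \tfrac{39}{10}x + \tfrac{42}{25}y^{2} - \tfrac{117}{50}y - \tfrac{297}{50}
  leading term x: subtract (\tfrac{39}{10})·g_1 from \tfrac{39}{10}x + \tfrac{42}{25}y^{2} - \tfrac{117}{50}y - \tfrac{297}{50} → \tfrac{42}{25}y^{2} - \tfrac{168}{25}
  leading term y^{2}: subtract (\tfrac{42}{25})·g_2 from \tfrac{42}{25}y^{2} - \tfrac{168}{25} → 0
  normal form = 0.
Since the normal form is 0, p ∈ I.

Ideal membership is decidable via reduction modulo a Gröbner basis.

\tfrac{1}{2}x^{2} + 4x + \tfrac{3}{2}y^{2} - \tfrac{57}{25}y - \tfrac{297}{50} lies in I (it reduces to 0).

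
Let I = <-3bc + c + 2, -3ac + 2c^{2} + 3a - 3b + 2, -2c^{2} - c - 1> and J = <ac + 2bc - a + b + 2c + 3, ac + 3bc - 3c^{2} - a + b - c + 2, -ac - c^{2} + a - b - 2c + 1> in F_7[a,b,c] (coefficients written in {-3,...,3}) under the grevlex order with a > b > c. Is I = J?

Yes, the ideals are equal.

Since reduced Gröbner bases are canonical representatives of ideals under a given ordering, it suffices to compute and compare them.
Buchberger on the first generating set:
f_1 = -3bc + c + 2, LT = bc.
f_2 = -3ac + 2c^{2} + 3a - 3b + 2, LT = ac.
f_3 = -2c^{2} - c - 1, LT = c^{2}.

S(f_1,f_2): lcm = abc. S = 3bc^{2} + ab - b^{2} + 2ac - 3a + 3b.
  reduce S modulo (f_1, f_2, f_3):
  remainder ab - b^{2} - a + b + 2c - 1 ≠ 0; add g_4 = ab - b^{2} - a + b + 2c - 1 to the basis.

S(f_1,f_3): lcm = bc^{2}. S = 3bc + 2c^{2} + 3b - 3c.
  reduce S modulo (f_1, f_2, f_3, g_4):
  remainder 3b - 3c + 1 ≠ 0; add g_5 = 3b - 3c + 1 to the basis.

S(f_2,f_3): lcm = ac^{2}. S = -3c^{3} + 2ac + bc + 3a - 3c.
  reduce S modulo (f_1, f_2, f_3, g_4, g_5):
  remainder -2a + 3c + 3 ≠ 0; add g_6 = -2a + 3c + 3 to the basis.

The other S-polynomials (S(f_1,g_4), S(f_2,g_4), S(f_3,g_4), S(f_1,g_5), S(f_2,g_5), S(f_3,g_5), S(g_4,g_5), S(f_1,g_6), S(f_2,g_6), S(f_3,g_6), S(g_4,g_6), S(g_5,g_6)) all reduce to 0 modulo the current basis, so we have a Gröbner basis.
Inter-reduce: drop elements whose leading term is divisible by another's, tail-reduce, and make monic.
Reduced Gröbner basis: {c^{2} - 3c - 3, a + 2c + 2, b - c - 2}.

Buchberger on the second generating set:
h_1 = ac + 2bc - a + b + 2c + 3, LT = ac.
h_2 = ac + 3bc - 3c^{2} - a + b - c + 2, LT = ac.
h_3 = -ac - c^{2} + a - b - 2c + 1, LT = ac.

S(h_1,h_2): lcm = ac. S = -bc + 3c^{2} + 3c + 1.
  reduce S modulo (h_1, h_2, h_3):
  remainder -bc + 3c^{2} + 3c + 1 ≠ 0; add k_4 = -bc + 3c^{2} + 3c + 1 to the basis.

S(h_1,h_3): lcm = ac. S = 2bc - c^{2} - 3.
  reduce S modulo (h_1, h_2, h_3, k_4):
  remainder -2c^{2} - c - 1 ≠ 0; add k_5 = -2c^{2} - c - 1 to the basis.

S(h_1,k_4): lcm = abc. S = 2b^{2}c + 3ac^{2} - ab + b^{2} + 3ac + 2bc + a + 3b.
  reduce S modulo (h_1, h_2, h_3, k_4, k_5):
  remainder -ab + b^{2} - b + 3c - 1 ≠ 0; add k_6 = -ab + b^{2} - b + 3c - 1 to the basis.

S(h_3,k_4): lcm = abc. S = 3ac^{2} + bc^{2} - ab + b^{2} + 3ac + 2bc + a - b.
  reduce S modulo (h_1, h_2, h_3, k_4, k_5, k_6):
  remainder b - c - 2 ≠ 0; add k_7 = b - c - 2 to the basis.

S(h_1,k_5): lcm = ac^{2}. S = 2bc^{2} + 2ac + bc + 2c^{2} + 3a + 3c.
  reduce S modulo (h_1, h_2, h_3, k_4, k_5, k_6, k_7):
  remainder -2a + 3c + 3 ≠ 0; add k_8 = -2a + 3c + 3 to the basis.

The other S-polynomials (S(h_2,h_3), S(h_2,k_4), S(h_2,k_5), S(h_3,k_5), S(k_4,k_5), S(h_1,k_6), S(h_2,k_6), S(h_3,k_6), S(k_4,k_6), S(k_5,k_6), S(h_1,k_7), S(h_2,k_7), S(h_3,k_7), S(k_4,k_7), S(k_5,k_7), S(k_6,k_7), S(h_1,k_8), S(h_2,k_8), S(h_3,k_8), S(k_4,k_8), S(k_5,k_8), S(k_6,k_8), S(k_7,k_8)) all reduce to 0 modulo the current basis, so we have a Gröbner basis.
Inter-reduce: drop elements whose leading term is divisible by another's, tail-reduce, and make monic.
Reduced Gröbner basis: {c^{2} - 3c - 3, a + 2c + 2, b - c - 2}.

Same reduced basis, so the two generating sets span the same ideal.
The choice of monomial ordering does not affect the verdict — as long as both bases are computed under the same ordering, their equality decides ideal equality.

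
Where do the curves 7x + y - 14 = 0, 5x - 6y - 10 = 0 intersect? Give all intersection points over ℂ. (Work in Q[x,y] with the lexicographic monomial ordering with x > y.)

{(2, 0)}

Compute a lex Gröbner basis by Buchberger's algorithm.
f_1 = 7x + y - 14, LT = x.
f_2 = 5x - 6y - 10, LT = x.

S(f_1,f_2): lcm = x. S = 47/35y.
  reduce S modulo (f_1, f_2):
  remainder 47/35y ≠ 0; add h_3 = 47/35y to the basis.

The other S-polynomials (S(f_1,h_3), S(f_2,h_3)) all reduce to 0 modulo the current basis, so we have a Gröbner basis.
Inter-reduce: drop elements whose leading term is divisible by another's, tail-reduce, and make monic.
Reduced Gröbner basis: {x - 2, y}.

Since the basis is lex-ordered, y is univariate in y. Its roots are {0}. Back-substituting each root into the other basis elements fixes the other coordinates.
  y = 0: the earlier basis element becomes x - 2 = 0, giving x = 2 — point (2, 0).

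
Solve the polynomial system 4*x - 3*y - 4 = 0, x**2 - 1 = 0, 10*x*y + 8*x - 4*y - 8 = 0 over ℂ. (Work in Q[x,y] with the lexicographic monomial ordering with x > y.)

{(1, 0)}

Compute a lex Gröbner basis by Buchberger's algorithm.
f_1 = 4*x - 3*y - 4, LT = x.
f_2 = x**2 - 1, LT = x**2.
f_3 = 10*x*y + 8*x - 4*y - 8, LT = x*y.

S(f_1,f_2): lcm = x**2. S = -3/4*x*y - x + 1.
  leading term x*y: subtract (-3/16*y)·f_1 from -3/4*x*y - x + 1 → -x - 9/16*y**2 - 3/4*y + 1
  leading term x: subtract (-1/4)·f_1 from -x - 9/16*y**2 - 3/4*y + 1 → -9/16*y**2 - 3/2*y
  leading term y**2: no divisor's leading term divides it; move -9/16*y**2 to the remainder.
  leading term y: no divisor's leading term divides it; move -3/2*y to the remainder.
  remainder -9/16*y**2 - 3/2*y ≠ 0; add h_4 = -9/16*y**2 - 3/2*y to the basis.

S(f_1,f_3): lcm = x*y. S = -4/5*x - 3/4*y**2 - 3/5*y + 4/5.
  leading term x: subtract (-1/5)·f_1 from -4/5*x - 3/4*y**2 - 3/5*y + 4/5 → -3/4*y**2 - 6/5*y
  leading term y**2: subtract (4/3)·h_4 from -3/4*y**2 - 6/5*y → 4/5*y
  leading term y: no divisor's leading term divides it; move 4/5*y to the remainder.
  remainder 4/5*y ≠ 0; add h_5 = 4/5*y to the basis.

S(f_2,f_3): lcm = x**2*y. S = -4/5*x**2 + 2/5*x*y + 4/5*x - y.
  leading term x**2: subtract (-1/5*x)·f_1 from -4/5*x**2 + 2/5*x*y + 4/5*x - y → -1/5*x*y - y
  leading term x*y: subtract (-1/20*y)·f_1 from -1/5*x*y - y → -3/20*y**2 - 6/5*y
  leading term y**2: subtract (4/15)·h_4 from -3/20*y**2 - 6/5*y → -4/5*y
  leading term y: subtract (-1)·h_5 from -4/5*y → 0
  remainder 0.

S(f_1,h_4): leading monomials are coprime, so the S-polynomial reduces to 0 (Buchberger's first criterion).
S(f_2,h_4): leading monomials are coprime, so the S-polynomial reduces to 0 (Buchberger's first criterion).
S(f_3,h_4): lcm = x*y**2. S = -28/15*x*y - 2/5*y**2 - 4/5*y.
  leading term x*y: subtract (-7/15*y)·f_1 from -28/15*x*y - 2/5*y**2 - 4/5*y → -9/5*y**2 - 8/3*y
  leading term y**2: subtract (16/5)·h_4 from -9/5*y**2 - 8/3*y → 32/15*y
  leading term y: subtract (8/3)·h_5 from 32/15*y → 0
  remainder 0.

S(f_1,h_5): leading monomials are coprime, so the S-polynomial reduces to 0 (Buchberger's first criterion).
S(f_2,h_5): leading monomials are coprime, so the S-polynomial reduces to 0 (Buchberger's first criterion).
S(f_3,h_5): lcm = x*y. S = 4/5*x - 2/5*y - 4/5.
  leading term x: subtract (1/5)·f_1 from 4/5*x - 2/5*y - 4/5 → 1/5*y
  leading term y: subtract (1/4)·h_5 from 1/5*y → 0
  remainder 0.

S(h_4,h_5): lcm = y**2. S = 8/3*y.
  leading term y: subtract (10/3)·h_5 from 8/3*y → 0
  remainder 0.

Every S-polynomial of the final basis reduces to 0, so we have a Gröbner basis.
Inter-reduce: drop elements whose leading term is divisible by another's, tail-reduce, and make monic.
Reduced Gröbner basis: {x - 1, y}.

Elimination: the polynomial y lies in the elimination ideal for y, so y ∈ {0}. For each such y, the remaining basis elements (now univariate) give the rest of the solution.
  y = 0: the earlier basis element becomes x - 1 = 0, giving x = 1 — point (1, 0).
This is the nonlinear analogue of row-reducing a linear system.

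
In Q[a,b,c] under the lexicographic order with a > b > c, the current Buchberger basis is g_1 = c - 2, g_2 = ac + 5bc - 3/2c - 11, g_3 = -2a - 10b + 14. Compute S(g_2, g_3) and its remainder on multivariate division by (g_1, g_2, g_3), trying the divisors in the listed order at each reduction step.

lcm(LM(g_2), LM(g_3)) = ac.
S = (lcm/LT(g_2))·g_2 − (lcm/LT(g_3))·g_3 = 11/2c - 11.
Reduce S modulo (g_1, g_2, g_3) in that order:
  leading term c: subtract (11/2)·g_1 from 11/2c - 11 → 0
The remainder is 0, so this S-polynomial contributes no new basis element.

S(g_2, g_3) = 11/2c - 11; remainder on division = 0.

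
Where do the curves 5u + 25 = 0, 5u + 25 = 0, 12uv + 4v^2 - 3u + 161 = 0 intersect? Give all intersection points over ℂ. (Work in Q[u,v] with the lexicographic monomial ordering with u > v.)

Compute a lex Gröbner basis by Buchberger's algorithm.
f_1 = 5u + 25, LT = u.
f_2 = 5u + 25, LT = u.
f_3 = 12uv - 3u + 4v^2 + 161, LT = uv.

S(f_1,f_3): lcm = uv. S = 1/4u - 1/3v^2 + 5v - 161/12.
  reduce S modulo (f_1, f_2, f_3):
  remainder -1/3v^2 + 5v - 44/3 ≠ 0; add h_4 = -1/3v^2 + 5v - 44/3 to the basis.

The other S-polynomials (S(f_1,f_2), S(f_2,f_3), S(f_1,h_4), S(f_2,h_4), S(f_3,h_4)) all reduce to 0 modulo the current basis, so we have a Gröbner basis.
Inter-reduce: drop elements whose leading term is divisible by another's, tail-reduce, and make monic.
Reduced Gröbner basis: {u + 5, v^2 - 15v + 44}.

The lex basis is triangular: the last element involves only v. Solving v^2 - 15v + 44 = 0 gives v ∈ {4, 11}; substituting each value into the earlier elements determines the remaining variables.
  v = 4: the earlier basis element becomes u + 5 = 0, giving u = -5 — point (-5, 4).
  v = 11: the earlier basis element becomes u + 5 = 0, giving u = -5 — point (-5, 11).

{(-5, 4), (-5, 11)}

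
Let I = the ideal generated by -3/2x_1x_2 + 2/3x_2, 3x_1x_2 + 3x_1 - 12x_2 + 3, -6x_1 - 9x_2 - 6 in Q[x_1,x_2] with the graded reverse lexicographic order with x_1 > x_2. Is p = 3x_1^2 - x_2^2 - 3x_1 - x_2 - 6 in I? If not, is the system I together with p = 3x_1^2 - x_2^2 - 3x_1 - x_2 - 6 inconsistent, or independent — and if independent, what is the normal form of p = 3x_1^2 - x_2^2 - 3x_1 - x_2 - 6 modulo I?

3x_1^2 - x_2^2 - 3x_1 - x_2 - 6 lies in I (it reduces to 0).

First compute the reduced Gröbner basis of I by Buchberger's algorithm.
f_1 = -3/2x_1x_2 + 2/3x_2, LT = x_1x_2.
f_2 = 3x_1x_2 + 3x_1 - 12x_2 + 3, LT = x_1x_2.
f_3 = -6x_1 - 9x_2 - 6, LT = x_1.

S(f_1,f_2): lcm = x_1x_2. S = -x_1 + 32/9x_2 - 1.
  leading term x_1: subtract (1/6)·f_3 from -x_1 + 32/9x_2 - 1 → 91/18x_2
  leading term x_2: no divisor's leading term divides it; move 91/18x_2 to the remainder.
  remainder 91/18x_2 ≠ 0; add h_4 = 91/18x_2 to the basis.

The other S-polynomials (S(f_1,f_3), S(f_2,f_3), S(f_1,h_4), S(f_2,h_4), S(f_3,h_4)) all reduce to 0 modulo the current basis, so we have a Gröbner basis.
Inter-reduce: drop elements whose leading term is divisible by another's, tail-reduce, and make monic.
Reduced Gröbner basis: {x_1 + 1, x_2}.
Label its elements g_1 = x_1 + 1, g_2 = x_2.

Reduce p = 3x_1^2 - x_2^2 - 3x_1 - x_2 - 6 modulo G:
  leading term x_1^2: subtract (3x_1)·g_1 from 3x_1^2 - x_2^2 - 3x_1 - x_2 - 6 → -x_2^2 - 6x_1 - x_2 - 6
  leading term x_2^2: subtract (-x_2)·g_2 from -x_2^2 - 6x_1 - x_2 - 6 → -6x_1 - x_2 - 6
  leading term x_1: subtract (-6)·g_1 from -6x_1 - x_2 - 6 → -x_2
  leading term x_2: subtract (-1)·g_2 from -x_2 → 0
  normal form = 0.
Since the normal form is 0, p ∈ I.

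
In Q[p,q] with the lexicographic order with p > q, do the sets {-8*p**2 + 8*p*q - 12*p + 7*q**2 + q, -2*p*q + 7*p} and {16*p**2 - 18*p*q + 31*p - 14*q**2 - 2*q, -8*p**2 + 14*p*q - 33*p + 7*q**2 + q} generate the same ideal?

For a fixed monomial order, each ideal has a unique reduced Gröbner basis; comparing bases decides equality.
Buchberger on the first generating set:
f_1 = -8*p**2 + 8*p*q - 12*p + 7*q**2 + q, LT = p**2.
f_2 = -2*p*q + 7*p, LT = p*q.

S(f_1,f_2): lcm = p**2*q. S = 7/2*p**2 - p*q**2 + 3/2*p*q - 7/8*q**3 - 1/8*q**2.
  reduce S modulo (f_1, f_2):
  remainder -7/8*q**3 + 47/16*q**2 + 7/16*q ≠ 0; add g_3 = -7/8*q**3 + 47/16*q**2 + 7/16*q to the basis.

The other S-polynomials (S(f_1,g_3), S(f_2,g_3)) all reduce to 0 modulo the current basis, so we have a Gröbner basis.
Inter-reduce: drop elements whose leading term is divisible by another's, tail-reduce, and make monic.
Reduced Gröbner basis: {p**2 - 2*p - 7/8*q**2 - 1/8*q, p*q - 7/2*p, q**3 - 47/14*q**2 - 1/2*q}.

Buchberger on the second generating set:
h_1 = 16*p**2 - 18*p*q + 31*p - 14*q**2 - 2*q, LT = p**2.
h_2 = -8*p**2 + 14*p*q - 33*p + 7*q**2 + q, LT = p**2.

S(h_1,h_2): lcm = p**2. S = 5/8*p*q - 35/16*p.
  reduce S modulo (h_1, h_2):
  remainder 5/8*p*q - 35/16*p ≠ 0; add k_3 = 5/8*p*q - 35/16*p to the basis.

S(h_1,k_3): lcm = p**2*q. S = 7/2*p**2 - 9/8*p*q**2 + 31/16*p*q - 7/8*q**3 - 1/8*q**2.
  reduce S modulo (h_1, h_2, k_3):
  remainder -7/8*q**3 + 47/16*q**2 + 7/16*q ≠ 0; add k_4 = -7/8*q**3 + 47/16*q**2 + 7/16*q to the basis.

The other S-polynomials (S(h_2,k_3), S(h_1,k_4), S(h_2,k_4), S(k_3,k_4)) all reduce to 0 modulo the current basis, so we have a Gröbner basis.
Inter-reduce: drop elements whose leading term is divisible by another's, tail-reduce, and make monic.
Reduced Gröbner basis: {p**2 - 2*p - 7/8*q**2 - 1/8*q, p*q - 7/2*p, q**3 - 47/14*q**2 - 1/2*q}.

Same reduced basis, so the two generating sets span the same ideal.

Yes, the ideals are equal.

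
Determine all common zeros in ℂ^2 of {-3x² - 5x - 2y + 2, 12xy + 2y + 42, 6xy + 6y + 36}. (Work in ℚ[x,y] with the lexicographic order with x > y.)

Compute a lex Gröbner basis by Buchberger's algorithm.
f_1 = -3x² - 5x - 2y + 2, LT = x².
f_2 = 12xy + 2y + 42, LT = xy.
f_3 = 6xy + 6y + 36, LT = xy.

S(f_1,f_2): lcm = x²y. S = 3/2xy - 7/2x + ⅔y² - ⅔y.
  leading term xy: subtract (⅛)·f_2 from 3/2xy - 7/2x + ⅔y² - ⅔y → -7/2x + ⅔y² - 11/12y - 21/4
  leading term x: no divisor's leading term divides it; move -7/2x to the remainder.
  leading term y²: no divisor's leading term divides it; move ⅔y² to the remainder.
  leading term y: no divisor's leading term divides it; move -11/12y to the remainder.
  leading term 1: no divisor's leading term divides it; move -21/4 to the remainder.
  remainder -7/2x + ⅔y² - 11/12y - 21/4 ≠ 0; add h_4 = -7/2x + ⅔y² - 11/12y - 21/4 to the basis.

S(f_1,f_3): lcm = x²y. S = ⅔xy - 6x + ⅔y² - ⅔y.
  leading term xy: subtract (1/18)·f_2 from ⅔xy - 6x + ⅔y² - ⅔y → -6x + ⅔y² - 7/9y - 7/3
  leading term x: subtract (12/7)·h_4 from -6x + ⅔y² - 7/9y - 7/3 → -10/21y² + 50/63y + 20/3
  leading term y²: no divisor's leading term divides it; move -10/21y² to the remainder.
  leading term y: no divisor's leading term divides it; move 50/63y to the remainder.
  leading term 1: no divisor's leading term divides it; move 20/3 to the remainder.
  remainder -10/21y² + 50/63y + 20/3 ≠ 0; add h_5 = -10/21y² + 50/63y + 20/3 to the basis.

S(f_2,f_3): lcm = xy. S = -⅚y - 5/2.
  leading term y: no divisor's leading term divides it; move -⅚y to the remainder.
  leading term 1: no divisor's leading term divides it; move -5/2 to the remainder.
  remainder -⅚y - 5/2 ≠ 0; add h_6 = -⅚y - 5/2 to the basis.

The other S-polynomials (S(f_1,h_4), S(f_2,h_4), S(f_3,h_4), S(f_1,h_5), S(f_2,h_5), S(f_3,h_5), S(h_4,h_5), S(f_1,h_6), S(f_2,h_6), S(f_3,h_6), S(h_4,h_6), S(h_5,h_6)) all reduce to 0 modulo the current basis, so we have a Gröbner basis.
Inter-reduce: drop elements whose leading term is divisible by another's, tail-reduce, and make monic.
Reduced Gröbner basis: {x - 1, y + 3}.

The lex basis is triangular: the last element involves only y. Solving y + 3 = 0 gives y ∈ {-3}; substituting each value into the earlier elements determines the remaining variables.
  y = -3: the earlier basis element becomes x - 1 = 0, giving x = 1 — point (1, -3).
Each listed point satisfies every original equation (direct substitution).

{(1, -3)}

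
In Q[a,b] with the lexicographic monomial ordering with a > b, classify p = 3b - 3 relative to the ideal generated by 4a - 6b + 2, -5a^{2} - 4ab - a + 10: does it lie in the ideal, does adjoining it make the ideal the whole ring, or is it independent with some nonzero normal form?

First compute the reduced Gröbner basis of I by Buchberger's algorithm.
f_1 = 4a - 6b + 2, LT = a.
f_2 = -5a^{2} - 4ab - a + 10, LT = a^{2}.

S(f_1,f_2): lcm = a^{2}. S = -\tfrac{23}{10}ab + \tfrac{3}{10}a + 2.
  leading term ab: subtract (-\tfrac{23}{40}b)·f_1 from -\tfrac{23}{10}ab + \tfrac{3}{10}a + 2 → \tfrac{3}{10}a - \tfrac{69}{20}b^{2} + \tfrac{23}{20}b + 2
  leading term a: subtract (\tfrac{3}{40})·f_1 from \tfrac{3}{10}a - \tfrac{69}{20}b^{2} + \tfrac{23}{20}b + 2 → -\tfrac{69}{20}b^{2} + \tfrac{8}{5}b + \tfrac{37}{20}
  leading term b^{2}: no divisor's leading term divides it; move -\tfrac{69}{20}b^{2} to the remainder.
  leading term b: no divisor's leading term divides it; move \tfrac{8}{5}b to the remainder.
  leading term 1: no divisor's leading term divides it; move \tfrac{37}{20} to the remainder.
  remainder -\tfrac{69}{20}b^{2} + \tfrac{8}{5}b + \tfrac{37}{20} ≠ 0; add h_3 = -\tfrac{69}{20}b^{2} + \tfrac{8}{5}b + \tfrac{37}{20} to the basis.

The other S-polynomials (S(f_1,h_3), S(f_2,h_3)) all reduce to 0 modulo the current basis, so we have a Gröbner basis.
Inter-reduce: drop elements whose leading term is divisible by another's, tail-reduce, and make monic.
Reduced Gröbner basis: {a - \tfrac{3}{2}b + \tfrac{1}{2}, b^{2} - \tfrac{32}{69}b - \tfrac{37}{69}}.
Label its elements g_1 = a - \tfrac{3}{2}b + \tfrac{1}{2}, g_2 = b^{2} - \tfrac{32}{69}b - \tfrac{37}{69}.

Reduce p = 3b - 3 modulo G:
  leading term b: no divisor's leading term divides it; move 3b to the remainder.
  leading term 1: no divisor's leading term divides it; move -3 to the remainder.
  normal form = 3b - 3.
The normal form is nonzero, so p ∉ I. Since p minus its normal form lies in I, I + (p) = I + (r) where r = 3b - 3; decide whether this ideal is the whole ring.
Run Buchberger on G together with r (pairs among the g_i already reduce to 0 since G is a Gröbner basis):
g_1 = a - \tfrac{3}{2}b + \tfrac{1}{2}, LT = a.
g_2 = b^{2} - \tfrac{32}{69}b - \tfrac{37}{69}, LT = b^{2}.
r = 3b - 3, LT = b.

The S-polynomials (S(g_1,g_2), S(g_1,r), S(g_2,r)) all reduce to 0 modulo the current basis, so we have a Gröbner basis.
Inter-reduce: drop elements whose leading term is divisible by another's, tail-reduce, and make monic.
Reduced Gröbner basis: {a - 1, b - 1}.
The reduced Gröbner basis of I + (p) is {a - 1, b - 1} ≠ {1}, a proper ideal, so the enlarged system stays consistent: p is independent of I, with normal form 3b - 3.

3b - 3 is independent of I; its normal form modulo I is 3b - 3.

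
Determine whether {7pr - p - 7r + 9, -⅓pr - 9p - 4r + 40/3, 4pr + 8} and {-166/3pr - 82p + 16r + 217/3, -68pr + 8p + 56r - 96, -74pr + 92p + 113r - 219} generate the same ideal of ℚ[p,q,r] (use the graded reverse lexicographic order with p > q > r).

No, the ideals differ.

For a fixed monomial order, each ideal has a unique reduced Gröbner basis; comparing bases decides equality.
Buchberger on the first generating set:
f_1 = 7pr - p - 7r + 9, LT = pr.
f_2 = -⅓pr - 9p - 4r + 40/3, LT = pr.
f_3 = 4pr + 8, LT = pr.

S(f_1,f_2): lcm = pr. S = -190/7p - 13r + 289/7.
  reduce S modulo (f_1, f_2, f_3):
  remainder -190/7p - 13r + 289/7 ≠ 0; add g_4 = -190/7p - 13r + 289/7 to the basis.

S(f_1,f_3): lcm = pr. S = -1/7p - r - 5/7.
  reduce S modulo (f_1, f_2, f_3, g_4):
  remainder -177/190r - 177/190 ≠ 0; add g_5 = -177/190r - 177/190 to the basis.

The other S-polynomials (S(f_2,f_3), S(f_1,g_4), S(f_2,g_4), S(f_3,g_4), S(f_1,g_5), S(f_2,g_5), S(f_3,g_5), S(g_4,g_5)) all reduce to 0 modulo the current basis, so we have a Gröbner basis.
Inter-reduce: drop elements whose leading term is divisible by another's, tail-reduce, and make monic.
Reduced Gröbner basis: {p - 2, r + 1}.

Buchberger on the second generating set:
h_1 = -166/3pr - 82p + 16r + 217/3, LT = pr.
h_2 = -68pr + 8p + 56r - 96, LT = pr.
h_3 = -74pr + 92p + 113r - 219, LT = pr.

S(h_1,h_2): lcm = pr. S = 2257/1411p + 754/1411r - 7673/2822.
  reduce S modulo (h_1, h_2, h_3):
  remainder 2257/1411p + 754/1411r - 7673/2822 ≠ 0; add k_4 = 2257/1411p + 754/1411r - 7673/2822 to the basis.

S(h_1,h_3): lcm = pr. S = 8369/3071p + 7603/6142r - 13103/3071.
  reduce S modulo (h_1, h_2, h_3, k_4):
  remainder 54693/167018r + 61065/167018 ≠ 0; add k_5 = 54693/167018r + 61065/167018 to the basis.

S(h_1,k_4): lcm = pr. S = -754/2257r² + 123/83p + 528523/374662r - 217/166.
  reduce S modulo (h_1, h_2, h_3, k_4, k_5):
  remainder -4815/21218 ≠ 0; add k_6 = -4815/21218 to the basis.

The other S-polynomials (S(h_2,h_3), S(h_2,k_4), S(h_3,k_4), S(h_1,k_5), S(h_2,k_5), S(h_3,k_5), S(k_4,k_5), S(h_1,k_6), S(h_2,k_6), S(h_3,k_6), S(k_4,k_6), S(k_5,k_6)) all reduce to 0 modulo the current basis, so we have a Gröbner basis.
Inter-reduce: drop elements whose leading term is divisible by another's, tail-reduce, and make monic.
Reduced Gröbner basis: {1}.

The bases are distinct; the ideals are different.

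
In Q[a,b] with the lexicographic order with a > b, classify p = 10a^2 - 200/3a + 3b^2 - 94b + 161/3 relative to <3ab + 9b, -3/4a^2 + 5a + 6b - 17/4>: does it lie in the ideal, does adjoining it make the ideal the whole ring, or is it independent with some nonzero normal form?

Adjoining 10a^2 - 200/3a + 3b^2 - 94b + 161/3 makes the ideal the whole ring: the system is inconsistent.

First compute the reduced Gröbner basis of I by Buchberger's algorithm.
f_1 = 3ab + 9b, LT = ab.
f_2 = -3/4a^2 + 5a + 6b - 17/4, LT = a^2.

S(f_1,f_2): lcm = a^2b. S = 29/3ab + 8b^2 - 17/3b.
  leading term ab: subtract (29/9)·f_1 from 29/3ab + 8b^2 - 17/3b → 8b^2 - 104/3b
  leading term b^2: no divisor's leading term divides it; move 8b^2 to the remainder.
  leading term b: no divisor's leading term divides it; move -104/3b to the remainder.
  remainder 8b^2 - 104/3b ≠ 0; add h_3 = 8b^2 - 104/3b to the basis.

S(f_1,h_3): lcm = ab^2. S = 13/3ab + 3b^2.
  leading term ab: subtract (13/9)·f_1 from 13/3ab + 3b^2 → 3b^2 - 13b
  leading term b^2: subtract (3/8)·h_3 from 3b^2 - 13b → 0
  remainder 0.

S(f_2,h_3): leading monomials are coprime, so the S-polynomial reduces to 0 (Buchberger's first criterion).
Every S-polynomial of the final basis reduces to 0, so we have a Gröbner basis.
Inter-reduce: drop elements whose leading term is divisible by another's, tail-reduce, and make monic.
Reduced Gröbner basis: {a^2 - 20/3a - 8b + 17/3, ab + 3b, b^2 - 13/3b}.
Label its elements g_1 = a^2 - 20/3a - 8b + 17/3, g_2 = ab + 3b, g_3 = b^2 - 13/3b.

Reduce p = 10a^2 - 200/3a + 3b^2 - 94b + 161/3 modulo G:
  leading term a^2: subtract (10)·g_1 from 10a^2 - 200/3a + 3b^2 - 94b + 161/3 → 3b^2 - 14b - 3
  leading term b^2: subtract (3)·g_3 from 3b^2 - 14b - 3 → -b - 3
  leading term b: no divisor's leading term divides it; move -b to the remainder.
  leading term 1: no divisor's leading term divides it; move -3 to the remainder.
  normal form = -b - 3.
The normal form is nonzero, so p ∉ I. Since p minus its normal form lies in I, I + (p) = I + (r) where r = -b - 3; decide whether this ideal is the whole ring.
Run Buchberger on G together with r (pairs among the g_i already reduce to 0 since G is a Gröbner basis):
g_1 = a^2 - 20/3a - 8b + 17/3, LT = a^2.
g_2 = ab + 3b, LT = ab.
g_3 = b^2 - 13/3b, LT = b^2.
r = -b - 3, LT = b.

S(g_1,g_2): lcm = a^2b. S = -29/3ab - 8b^2 + 17/3b.
  leading term ab: subtract (-29/3)·g_2 from -29/3ab - 8b^2 + 17/3b → -8b^2 + 104/3b
  leading term b^2: subtract (-8)·g_3 from -8b^2 + 104/3b → 0
  remainder 0.

S(g_1,g_3): leading monomials are coprime, so the S-polynomial reduces to 0 (Buchberger's first criterion).
S(g_1,r): leading monomials are coprime, so the S-polynomial reduces to 0 (Buchberger's first criterion).
S(g_2,g_3): lcm = ab^2. S = 13/3ab + 3b^2.
  leading term ab: subtract (13/3)·g_2 from 13/3ab + 3b^2 → 3b^2 - 13b
  leading term b^2: subtract (3)·g_3 from 3b^2 - 13b → 0
  remainder 0.

S(g_2,r): lcm = ab. S = -3a + 3b.
  leading term a: no divisor's leading term divides it; move -3a to the remainder.
  leading term b: subtract (-3)·r from 3b → -9
  leading term 1: no divisor's leading term divides it; move -9 to the remainder.
  remainder -3a - 9 ≠ 0; add m_5 = -3a - 9 to the basis.

S(g_3,r): lcm = b^2. S = -22/3b.
  leading term b: subtract (22/3)·r from -22/3b → 22
  leading term 1: no divisor's leading term divides it; move 22 to the remainder.
  remainder 22 ≠ 0; add m_6 = 22 to the basis.

S(g_1,m_5): lcm = a^2. S = -29/3a - 8b + 17/3.
  leading term a: subtract (29/9)·m_5 from -29/3a - 8b + 17/3 → -8b + 104/3
  leading term b: subtract (8)·r from -8b + 104/3 → 176/3
  leading term 1: subtract (8/3)·m_6 from 176/3 → 0
  remainder 0.

S(g_2,m_5): lcm = ab. S = 0.
  remainder 0.

S(g_3,m_5): leading monomials are coprime, so the S-polynomial reduces to 0 (Buchberger's first criterion).
S(r,m_5): leading monomials are coprime, so the S-polynomial reduces to 0 (Buchberger's first criterion).
S(g_1,m_6): leading monomials are coprime, so the S-polynomial reduces to 0 (Buchberger's first criterion).
S(g_2,m_6): leading monomials are coprime, so the S-polynomial reduces to 0 (Buchberger's first criterion).
S(g_3,m_6): leading monomials are coprime, so the S-polynomial reduces to 0 (Buchberger's first criterion).
S(r,m_6): leading monomials are coprime, so the S-polynomial reduces to 0 (Buchberger's first criterion).
S(m_5,m_6): leading monomials are coprime, so the S-polynomial reduces to 0 (Buchberger's first criterion).
Every S-polynomial of the final basis reduces to 0, so we have a Gröbner basis.
Inter-reduce: drop elements whose leading term is divisible by another's, tail-reduce, and make monic.
Reduced Gröbner basis: {1}.
The reduced Gröbner basis of I + (p) is {1}: the ideal is the whole ring, so the enlarged system has no common solution — adjoining p is inconsistent.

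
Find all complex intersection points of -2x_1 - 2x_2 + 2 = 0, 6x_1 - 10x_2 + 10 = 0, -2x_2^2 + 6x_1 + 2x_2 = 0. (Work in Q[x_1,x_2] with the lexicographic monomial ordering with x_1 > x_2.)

Compute a lex Gröbner basis by Buchberger's algorithm.
f_1 = -2x_1 - 2x_2 + 2, LT = x_1.
f_2 = 6x_1 - 10x_2 + 10, LT = x_1.
f_3 = 6x_1 - 2x_2^2 + 2x_2, LT = x_1.

S(f_1,f_2): lcm = x_1. S = 8/3x_2 - 8/3.
  reduce S modulo (f_1, f_2, f_3):
  remainder 8/3x_2 - 8/3 ≠ 0; add h_4 = 8/3x_2 - 8/3 to the basis.

The other S-polynomials (S(f_1,f_3), S(f_2,f_3), S(f_1,h_4), S(f_2,h_4), S(f_3,h_4)) all reduce to 0 modulo the current basis, so we have a Gröbner basis.
Inter-reduce: drop elements whose leading term is divisible by another's, tail-reduce, and make monic.
Reduced Gröbner basis: {x_1, x_2 - 1}.

Elimination: the polynomial x_2 - 1 lies in the elimination ideal for x_2, so x_2 ∈ {1}. For each such x_2, the remaining basis elements (now univariate) give the rest of the solution.
  x_2 = 1: the earlier basis element becomes x_1 = 0, giving x_1 = 0 — point (0, 1).

{(0, 1)}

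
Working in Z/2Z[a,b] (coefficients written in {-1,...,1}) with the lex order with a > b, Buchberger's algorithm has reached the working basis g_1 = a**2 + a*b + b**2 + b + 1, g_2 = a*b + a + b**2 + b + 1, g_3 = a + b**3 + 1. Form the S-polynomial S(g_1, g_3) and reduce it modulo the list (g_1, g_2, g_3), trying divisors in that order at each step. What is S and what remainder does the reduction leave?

S(g_1, g_3) = a*b**3 + a*b + a + b**2 + b + 1; remainder on division = b**4 + b**3 + b**2.

lcm(LM(g_1), LM(g_3)) = a**2.
S = (lcm/LT(g_1))·g_1 − (lcm/LT(g_3))·g_3 = a*b**3 + a*b + a + b**2 + b + 1.
Reduce S modulo (g_1, g_2, g_3) in that order:
  leading term a*b**3: subtract (b**2)·g_2 from a*b**3 + a*b + a + b**2 + b + 1 → a*b**2 + a*b + a + b**4 + b**3 + b + 1
  leading term a*b**2: subtract (b)·g_2 from a*b**2 + a*b + a + b**4 + b**3 + b + 1 → a + b**4 + b**2 + 1
  leading term a: subtract (1)·g_3 from a + b**4 + b**2 + 1 → b**4 + b**3 + b**2
  leading term b**4: no divisor's leading term divides it; move b**4 to the remainder.
  leading term b**3: no divisor's leading term divides it; move b**3 to the remainder.
  leading term b**2: no divisor's leading term divides it; move b**2 to the remainder.
The remainder b**4 + b**3 + b**2 is nonzero, so it would be added as the next basis element.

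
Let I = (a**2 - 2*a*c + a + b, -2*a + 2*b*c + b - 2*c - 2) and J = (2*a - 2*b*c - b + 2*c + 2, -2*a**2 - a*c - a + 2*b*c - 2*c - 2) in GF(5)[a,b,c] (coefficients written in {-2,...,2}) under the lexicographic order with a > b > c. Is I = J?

No, the ideals differ.

For a fixed monomial order, each ideal has a unique reduced Gröbner basis; comparing bases decides equality.
Buchberger on the first generating set:
f_1 = a**2 - 2*a*c + a + b, LT = a**2.
f_2 = -2*a + 2*b*c + b - 2*c - 2, LT = a.

S(f_1,f_2): lcm = a**2. S = a*b*c - 2*a*b + 2*a*c + b.
  leading term a*b*c: subtract (2*b*c)·f_2 from a*b*c - 2*a*b + 2*a*c + b → -2*a*b + 2*a*c + b**2*c**2 - 2*b**2*c - b*c**2 - b*c + b
  leading term a*b: subtract (b)·f_2 from -2*a*b + 2*a*c + b**2*c**2 - 2*b**2*c - b*c**2 - b*c + b → 2*a*c + b**2*c**2 + b**2*c - b**2 - b*c**2 + b*c - 2*b
  leading term a*c: subtract (-c)·f_2 from 2*a*c + b**2*c**2 + b**2*c - b**2 - b*c**2 + b*c - 2*b → b**2*c**2 + b**2*c - b**2 + b*c**2 + 2*b*c - 2*b - 2*c**2 - 2*c
  leading term b**2*c**2: no divisor's leading term divides it; move b**2*c**2 to the remainder.
  leading term b**2*c: no divisor's leading term divides it; move b**2*c to the remainder.
  leading term b**2: no divisor's leading term divides it; move -b**2 to the remainder.
  leading term b*c**2: no divisor's leading term divides it; move b*c**2 to the remainder.
  leading term b*c: no divisor's leading term divides it; move 2*b*c to the remainder.
  leading term b: no divisor's leading term divides it; move -2*b to the remainder.
  leading term c**2: no divisor's leading term divides it; move -2*c**2 to the remainder.
  leading term c: no divisor's leading term divides it; move -2*c to the remainder.
  remainder b**2*c**2 + b**2*c - b**2 + b*c**2 + 2*b*c - 2*b - 2*c**2 - 2*c ≠ 0; add g_3 = b**2*c**2 + b**2*c - b**2 + b*c**2 + 2*b*c - 2*b - 2*c**2 - 2*c to the basis.

The other S-polynomials (S(f_1,g_3), S(f_2,g_3)) all reduce to 0 modulo the current basis, so we have a Gröbner basis.
Inter-reduce: drop elements whose leading term is divisible by another's, tail-reduce, and make monic.
Reduced Gröbner basis: {a - b*c + 2*b + c + 1, b**2*c**2 + b**2*c - b**2 + b*c**2 + 2*b*c - 2*b - 2*c**2 - 2*c}.

Buchberger on the second generating set:
h_1 = 2*a - 2*b*c - b + 2*c + 2, LT = a.
h_2 = -2*a**2 - a*c - a + 2*b*c - 2*c - 2, LT = a**2.

S(h_1,h_2): lcm = a**2. S = -a*b*c + 2*a*b - 2*a*c - 2*a + b*c - c - 1.
  leading term a*b*c: subtract (2*b*c)·h_1 from -a*b*c + 2*a*b - 2*a*c - 2*a + b*c - c - 1 → 2*a*b - 2*a*c - 2*a - b**2*c**2 + 2*b**2*c + b*c**2 + 2*b*c - c - 1
  leading term a*b: subtract (b)·h_1 from 2*a*b - 2*a*c - 2*a - b**2*c**2 + 2*b**2*c + b*c**2 + 2*b*c - c - 1 → -2*a*c - 2*a - b**2*c**2 - b**2*c + b**2 + b*c**2 - 2*b - c - 1
  leading term a*c: subtract (-c)·h_1 from -2*a*c - 2*a - b**2*c**2 - b**2*c + b**2 + b*c**2 - 2*b - c - 1 → -2*a - b**2*c**2 - b**2*c + b**2 - b*c**2 - b*c - 2*b + 2*c**2 + c - 1
  leading term a: subtract (-1)·h_1 from -2*a - b**2*c**2 - b**2*c + b**2 - b*c**2 - b*c - 2*b + 2*c**2 + c - 1 → -b**2*c**2 - b**2*c + b**2 - b*c**2 + 2*b*c + 2*b + 2*c**2 - 2*c + 1
  leading term b**2*c**2: no divisor's leading term divides it; move -b**2*c**2 to the remainder.
  leading term b**2*c: no divisor's leading term divides it; move -b**2*c to the remainder.
  leading term b**2: no divisor's leading term divides it; move b**2 to the remainder.
  leading term b*c**2: no divisor's leading term divides it; move -b*c**2 to the remainder.
  leading term b*c: no divisor's leading term divides it; move 2*b*c to the remainder.
  leading term b: no divisor's leading term divides it; move 2*b to the remainder.
  leading term c**2: no divisor's leading term divides it; move 2*c**2 to the remainder.
  leading term c: no divisor's leading term divides it; move -2*c to the remainder.
  leading term 1: no divisor's leading term divides it; move 1 to the remainder.
  remainder -b**2*c**2 - b**2*c + b**2 - b*c**2 + 2*b*c + 2*b + 2*c**2 - 2*c + 1 ≠ 0; add k_3 = -b**2*c**2 - b**2*c + b**2 - b*c**2 + 2*b*c + 2*b + 2*c**2 - 2*c + 1 to the basis.

The other S-polynomials (S(h_1,k_3), S(h_2,k_3)) all reduce to 0 modulo the current basis, so we have a Gröbner basis.
Inter-reduce: drop elements whose leading term is divisible by another's, tail-reduce, and make monic.
Reduced Gröbner basis: {a - b*c + 2*b + c + 1, b**2*c**2 + b**2*c - b**2 + b*c**2 - 2*b*c - 2*b - 2*c**2 + 2*c - 1}.

The bases are distinct; the ideals are different.
The same test decides containment: I ⊆ J iff every generator of I reduces to 0 modulo a Gröbner basis of J.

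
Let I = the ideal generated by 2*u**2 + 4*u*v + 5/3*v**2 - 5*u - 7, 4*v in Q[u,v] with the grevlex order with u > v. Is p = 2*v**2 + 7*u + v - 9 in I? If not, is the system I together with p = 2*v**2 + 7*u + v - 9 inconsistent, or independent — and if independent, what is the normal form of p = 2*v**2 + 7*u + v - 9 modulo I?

First compute the reduced Gröbner basis of I by Buchberger's algorithm.
f_1 = 2*u**2 + 4*u*v + 5/3*v**2 - 5*u - 7, LT = u**2.
f_2 = 4*v, LT = v.

The S-polynomials (S(f_1,f_2)) all reduce to 0 modulo the current basis, so we have a Gröbner basis.
Inter-reduce: drop elements whose leading term is divisible by another's, tail-reduce, and make monic.
Reduced Gröbner basis: {u**2 - 5/2*u - 7/2, v}.
Label its elements g_1 = u**2 - 5/2*u - 7/2, g_2 = v.

Reduce p = 2*v**2 + 7*u + v - 9 modulo G:
  leading term v**2: subtract (2*v)·g_2 from 2*v**2 + 7*u + v - 9 → 7*u + v - 9
  leading term u: no divisor's leading term divides it; move 7*u to the remainder.
  leading term v: subtract (1)·g_2 from v - 9 → -9
  leading term 1: no divisor's leading term divides it; move -9 to the remainder.
  normal form = 7*u - 9.
The normal form is nonzero, so p ∉ I. Since p minus its normal form lies in I, I + (p) = I + (r) where r = 7*u - 9; decide whether this ideal is the whole ring.
Run Buchberger on G together with r (pairs among the g_i already reduce to 0 since G is a Gröbner basis):
g_1 = u**2 - 5/2*u - 7/2, LT = u**2.
g_2 = v, LT = v.
r = 7*u - 9, LT = u.

S(g_1,r): lcm = u**2. S = -17/14*u - 7/2.
  reduce S modulo (g_1, g_2, r):
  remainder -248/49 ≠ 0; add m_4 = -248/49 to the basis.

The other S-polynomials (S(g_1,g_2), S(g_2,r), S(g_1,m_4), S(g_2,m_4), S(r,m_4)) all reduce to 0 modulo the current basis, so we have a Gröbner basis.
Inter-reduce: drop elements whose leading term is divisible by another's, tail-reduce, and make monic.
Reduced Gröbner basis: {1}.
The reduced Gröbner basis of I + (p) is {1}: the ideal is the whole ring, so the enlarged system has no common solution — adjoining p is inconsistent.

Adjoining 2*v**2 + 7*u + v - 9 makes the ideal the whole ring: the system is inconsistent.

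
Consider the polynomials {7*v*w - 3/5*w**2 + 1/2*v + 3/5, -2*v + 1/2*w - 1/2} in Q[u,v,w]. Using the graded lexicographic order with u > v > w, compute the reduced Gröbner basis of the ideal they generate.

f_1 = 7*v*w - 3/5*w**2 + 1/2*v + 3/5, LT = v*w.
f_2 = -2*v + 1/2*w - 1/2, LT = v.

S(f_1,f_2): lcm = v*w. S = 23/140*w**2 + 1/14*v - 1/4*w + 3/35.
  leading term w**2: no divisor's leading term divides it; move 23/140*w**2 to the remainder.
  leading term v: subtract (-1/28)·f_2 from 1/14*v - 1/4*w + 3/35 → -13/56*w + 19/280
  leading term w: no divisor's leading term divides it; move -13/56*w to the remainder.
  leading term 1: no divisor's leading term divides it; move 19/280 to the remainder.
  remainder 23/140*w**2 - 13/56*w + 19/280 ≠ 0; add g_3 = 23/140*w**2 - 13/56*w + 19/280 to the basis.

S(f_1,g_3): lcm = v*w**2. S = -3/35*w**3 + 239/161*v*w - 19/46*v + 3/35*w.
  leading term w**3: subtract (-12/23*w)·g_3 from -3/35*w**3 + 239/161*v*w - 19/46*v + 3/35*w → 239/161*v*w - 39/322*w**2 - 19/46*v + 39/322*w
  leading term v*w: subtract (239/1127)·f_1 from 239/161*v*w - 39/322*w**2 - 19/46*v + 39/322*w → 3/490*w**2 - 585/1127*v + 39/322*w - 717/5635
  leading term w**2: subtract (6/161)·g_3 from 3/490*w**2 - 585/1127*v + 39/322*w - 717/5635 → -585/1127*v + 585/4508*w - 585/4508
  leading term v: subtract (585/2254)·f_2 from -585/1127*v + 585/4508*w - 585/4508 → 0
  remainder 0.

S(f_2,g_3): leading monomials are coprime, so the S-polynomial reduces to 0 (Buchberger's first criterion).
Every S-polynomial of the final basis reduces to 0, so we have a Gröbner basis.
Inter-reduce: drop elements whose leading term is divisible by another's, tail-reduce, and make monic.

G = {w**2 - 65/46*w + 19/46, v - 1/4*w + 1/4}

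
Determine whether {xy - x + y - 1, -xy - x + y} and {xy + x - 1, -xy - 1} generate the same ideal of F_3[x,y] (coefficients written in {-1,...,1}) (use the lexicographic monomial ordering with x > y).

No, the ideals differ.

For a fixed monomial order, each ideal has a unique reduced Gröbner basis; comparing bases decides equality.
Buchberger on the first generating set:
f_1 = xy - x + y - 1, LT = xy.
f_2 = -xy - x + y, LT = xy.

S(f_1,f_2): lcm = xy. S = x - y - 1.
  leading term x: no divisor's leading term divides it; move x to the remainder.
  leading term y: no divisor's leading term divides it; move -y to the remainder.
  leading term 1: no divisor's leading term divides it; move -1 to the remainder.
  remainder x - y - 1 ≠ 0; add g_3 = x - y - 1 to the basis.

S(f_1,g_3): lcm = xy. S = -x + y^{2} - y - 1.
  leading term x: subtract (-1)·g_3 from -x + y^{2} - y - 1 → y^{2} + y + 1
  leading term y^{2}: no divisor's leading term divides it; move y^{2} to the remainder.
  leading term y: no divisor's leading term divides it; move y to the remainder.
  leading term 1: no divisor's leading term divides it; move 1 to the remainder.
  remainder y^{2} + y + 1 ≠ 0; add g_4 = y^{2} + y + 1 to the basis.

The other S-polynomials (S(f_2,g_3), S(f_1,g_4), S(f_2,g_4), S(g_3,g_4)) all reduce to 0 modulo the current basis, so we have a Gröbner basis.
Inter-reduce: drop elements whose leading term is divisible by another's, tail-reduce, and make monic.
Reduced Gröbner basis: {x - y - 1, y^{2} + y + 1}.

Buchberger on the second generating set:
h_1 = xy + x - 1, LT = xy.
h_2 = -xy - 1, LT = xy.

S(h_1,h_2): lcm = xy. S = x + 1.
  leading term x: no divisor's leading term divides it; move x to the remainder.
  leading term 1: no divisor's leading term divides it; move 1 to the remainder.
  remainder x + 1 ≠ 0; add k_3 = x + 1 to the basis.

S(h_1,k_3): lcm = xy. S = x - y - 1.
  leading term x: subtract (1)·k_3 from x - y - 1 → -y + 1
  leading term y: no divisor's leading term divides it; move -y to the remainder.
  leading term 1: no divisor's leading term divides it; move 1 to the remainder.
  remainder -y + 1 ≠ 0; add k_4 = -y + 1 to the basis.

The other S-polynomials (S(h_2,k_3), S(h_1,k_4), S(h_2,k_4), S(k_3,k_4)) all reduce to 0 modulo the current basis, so we have a Gröbner basis.
Inter-reduce: drop elements whose leading term is divisible by another's, tail-reduce, and make monic.
Reduced Gröbner basis: {x + 1, y - 1}.

The bases are distinct; the ideals are different.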